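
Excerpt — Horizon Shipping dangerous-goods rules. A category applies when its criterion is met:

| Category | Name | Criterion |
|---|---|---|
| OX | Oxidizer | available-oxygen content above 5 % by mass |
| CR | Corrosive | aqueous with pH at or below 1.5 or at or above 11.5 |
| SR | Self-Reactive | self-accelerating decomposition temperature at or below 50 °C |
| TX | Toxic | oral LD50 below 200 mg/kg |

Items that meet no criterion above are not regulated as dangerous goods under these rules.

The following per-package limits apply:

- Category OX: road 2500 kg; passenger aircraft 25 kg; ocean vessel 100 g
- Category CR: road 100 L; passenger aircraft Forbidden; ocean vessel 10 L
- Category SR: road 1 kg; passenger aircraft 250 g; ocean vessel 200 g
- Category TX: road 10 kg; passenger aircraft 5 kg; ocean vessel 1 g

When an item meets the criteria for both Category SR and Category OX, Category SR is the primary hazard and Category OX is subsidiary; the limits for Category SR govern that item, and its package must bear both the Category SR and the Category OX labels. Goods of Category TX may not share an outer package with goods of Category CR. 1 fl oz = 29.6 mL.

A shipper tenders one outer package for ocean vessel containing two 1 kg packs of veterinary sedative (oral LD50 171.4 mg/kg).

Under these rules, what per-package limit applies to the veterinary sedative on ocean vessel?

The veterinary sedative has oral LD50 171.4 mg/kg, which is < 200 mg/kg, so it is Category TX (Toxic).
The ocean vessel limit for Category TX is 1 g.

1 g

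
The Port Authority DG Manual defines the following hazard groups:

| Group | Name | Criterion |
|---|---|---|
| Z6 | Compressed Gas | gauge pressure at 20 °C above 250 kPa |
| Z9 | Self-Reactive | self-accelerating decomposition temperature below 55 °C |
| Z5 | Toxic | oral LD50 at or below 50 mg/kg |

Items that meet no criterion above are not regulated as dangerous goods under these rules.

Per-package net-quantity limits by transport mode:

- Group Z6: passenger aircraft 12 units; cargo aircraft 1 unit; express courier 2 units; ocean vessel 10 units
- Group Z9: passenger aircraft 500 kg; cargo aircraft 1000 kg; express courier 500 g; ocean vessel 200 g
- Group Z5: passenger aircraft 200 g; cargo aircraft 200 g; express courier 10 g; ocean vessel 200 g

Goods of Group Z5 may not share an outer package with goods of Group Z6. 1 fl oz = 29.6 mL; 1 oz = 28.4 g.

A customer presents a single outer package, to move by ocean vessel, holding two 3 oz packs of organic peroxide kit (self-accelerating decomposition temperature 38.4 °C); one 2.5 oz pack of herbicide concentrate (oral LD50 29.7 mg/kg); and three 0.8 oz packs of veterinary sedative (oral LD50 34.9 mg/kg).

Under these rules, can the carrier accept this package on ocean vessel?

Yes

Organic peroxide kit: self-accelerating decomposition temperature 38.4 °C < 55 °C → Group Z9 (Self-Reactive).
Oral LD50 29.7 mg/kg meets the Group Z5 criterion (Toxic), so the herbicide concentrate is Group Z5.
Oral LD50 34.9 mg/kg meets the Group Z5 criterion (Toxic), so the veterinary sedative is Group Z5.
Total Group Z5: (one 2.5 oz pack = 71 g) + (three 0.8 oz packs = 68.16 g) = 139.16 g.
139.16 g is within the ocean vessel limit of 200 g for Group Z5.
Group Z9 quantity: two 3 oz packs = 170.4 g.
That is within the Group Z9 ocean vessel limit of 200 g.
The segregation rule (Group Z5 with Group Z6) does not apply to Group Z5 with Group Z9.
Every hazard group is within its ocean vessel limit and no segregation rule is violated.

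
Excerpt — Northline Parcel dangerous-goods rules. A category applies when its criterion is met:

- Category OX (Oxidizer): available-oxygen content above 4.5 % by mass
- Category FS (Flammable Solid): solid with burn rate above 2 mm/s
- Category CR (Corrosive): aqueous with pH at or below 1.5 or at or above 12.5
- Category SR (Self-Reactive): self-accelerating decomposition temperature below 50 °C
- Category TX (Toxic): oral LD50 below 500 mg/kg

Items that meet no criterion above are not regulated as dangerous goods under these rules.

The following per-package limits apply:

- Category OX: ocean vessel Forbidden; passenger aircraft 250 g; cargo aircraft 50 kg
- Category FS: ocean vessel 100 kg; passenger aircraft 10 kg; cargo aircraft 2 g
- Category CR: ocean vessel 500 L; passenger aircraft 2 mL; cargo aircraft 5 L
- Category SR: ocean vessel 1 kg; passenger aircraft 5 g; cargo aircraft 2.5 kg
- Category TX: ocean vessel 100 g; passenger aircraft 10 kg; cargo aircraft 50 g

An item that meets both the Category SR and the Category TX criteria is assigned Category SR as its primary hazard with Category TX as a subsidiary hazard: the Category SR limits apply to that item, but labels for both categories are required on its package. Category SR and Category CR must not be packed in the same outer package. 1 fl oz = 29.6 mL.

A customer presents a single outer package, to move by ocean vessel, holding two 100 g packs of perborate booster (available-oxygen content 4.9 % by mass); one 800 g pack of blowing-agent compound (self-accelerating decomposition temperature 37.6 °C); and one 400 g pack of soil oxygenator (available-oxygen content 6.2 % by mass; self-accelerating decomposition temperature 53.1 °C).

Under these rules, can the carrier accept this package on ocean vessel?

No

The perborate booster has available-oxygen content 4.9 % by mass, which is > 4.5 % by mass, so it is Category OX (Oxidizer).
The blowing-agent compound has self-accelerating decomposition temperature 37.6 °C, which is < 50 °C, so it is Category SR (Self-Reactive).
Available-oxygen content 6.2 % by mass meets the Category OX criterion (Oxidizer), so the soil oxygenator is Category OX.
Category OX net quantity: (two 100 g packs = 200 g) + 400 g = 600 g.
Category OX is Forbidden by ocean vessel.
Category SR quantity: 800 g.
800 g ≤ 1 kg (ocean vessel limit, Category SR) — within limit.
The segregation rule (Category SR with Category CR) does not apply to Category OX with Category SR.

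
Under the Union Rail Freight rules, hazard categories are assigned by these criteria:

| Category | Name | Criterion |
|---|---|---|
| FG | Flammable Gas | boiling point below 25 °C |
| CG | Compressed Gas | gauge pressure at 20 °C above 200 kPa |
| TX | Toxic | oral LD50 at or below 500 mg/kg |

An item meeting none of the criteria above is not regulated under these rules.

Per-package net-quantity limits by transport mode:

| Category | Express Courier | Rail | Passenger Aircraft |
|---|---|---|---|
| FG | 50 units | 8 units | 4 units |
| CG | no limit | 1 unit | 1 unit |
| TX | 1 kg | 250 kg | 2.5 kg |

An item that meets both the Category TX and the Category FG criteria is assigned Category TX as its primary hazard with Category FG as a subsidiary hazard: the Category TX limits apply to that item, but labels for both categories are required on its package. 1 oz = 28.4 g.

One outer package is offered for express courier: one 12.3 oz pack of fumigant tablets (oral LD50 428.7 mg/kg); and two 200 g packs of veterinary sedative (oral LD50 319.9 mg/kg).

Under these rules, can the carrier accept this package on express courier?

Yes

The fumigant tablets have oral LD50 428.7 mg/kg, which is ≤ 500 mg/kg, so they are Category TX (Toxic).
With oral LD50 319.9 mg/kg (≤ 500 mg/kg), the veterinary sedative falls in Category TX.
Category TX net quantity: (one 12.3 oz pack = 349.32 g) + (two 200 g packs = 400 g) = 749.32 g.
749.32 g ≤ 1 kg (express courier limit, Category TX) — within limit.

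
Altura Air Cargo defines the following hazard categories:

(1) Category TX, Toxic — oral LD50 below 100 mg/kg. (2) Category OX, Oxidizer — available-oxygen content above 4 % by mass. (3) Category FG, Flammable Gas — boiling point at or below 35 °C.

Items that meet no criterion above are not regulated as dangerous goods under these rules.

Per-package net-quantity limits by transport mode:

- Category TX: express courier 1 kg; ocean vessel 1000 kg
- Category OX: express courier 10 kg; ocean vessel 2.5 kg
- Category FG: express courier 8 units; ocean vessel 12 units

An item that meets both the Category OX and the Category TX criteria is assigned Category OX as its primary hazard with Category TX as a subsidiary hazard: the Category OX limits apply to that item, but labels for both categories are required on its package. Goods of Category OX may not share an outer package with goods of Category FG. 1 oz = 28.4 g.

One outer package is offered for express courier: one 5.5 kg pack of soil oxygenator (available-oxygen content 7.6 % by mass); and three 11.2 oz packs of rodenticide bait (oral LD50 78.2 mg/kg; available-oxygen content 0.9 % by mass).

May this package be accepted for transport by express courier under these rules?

Yes

With available-oxygen content 7.6 % by mass (> 4 % by mass), the soil oxygenator falls in Category OX.
Oral LD50 78.2 mg/kg meets the Category TX criterion (Toxic), so the rodenticide bait is Category TX.
Category OX quantity: 5.5 kg.
That is within the Category OX express courier limit of 10 kg.
Category TX quantity: three 11.2 oz packs = 954.24 g.
954.24 g is within the express courier limit of 1 kg for Category TX.
The segregation rule (Category OX with Category FG) does not apply to Category OX with Category TX.
Every hazard category is within its express courier limit and no segregation rule is violated.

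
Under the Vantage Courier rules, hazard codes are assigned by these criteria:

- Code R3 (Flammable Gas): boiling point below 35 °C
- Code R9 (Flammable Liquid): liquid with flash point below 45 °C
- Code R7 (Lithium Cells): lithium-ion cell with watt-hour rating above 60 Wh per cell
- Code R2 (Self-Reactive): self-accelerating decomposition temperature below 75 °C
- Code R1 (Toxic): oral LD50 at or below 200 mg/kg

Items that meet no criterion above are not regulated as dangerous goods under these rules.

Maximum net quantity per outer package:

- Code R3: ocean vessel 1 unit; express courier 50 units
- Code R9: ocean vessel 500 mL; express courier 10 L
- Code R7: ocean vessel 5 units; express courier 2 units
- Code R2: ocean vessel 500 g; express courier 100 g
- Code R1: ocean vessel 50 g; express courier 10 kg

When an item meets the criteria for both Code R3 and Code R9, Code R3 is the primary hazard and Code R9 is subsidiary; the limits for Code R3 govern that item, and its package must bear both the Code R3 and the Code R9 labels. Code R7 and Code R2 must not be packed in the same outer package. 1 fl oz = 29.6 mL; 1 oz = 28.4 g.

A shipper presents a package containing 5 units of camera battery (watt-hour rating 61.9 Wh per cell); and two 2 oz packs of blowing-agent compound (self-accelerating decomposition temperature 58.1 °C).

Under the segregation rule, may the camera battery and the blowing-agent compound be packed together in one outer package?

No

Watt-hour rating 61.9 Wh per cell meets the Code R7 criterion (Lithium Cells), so the camera battery is Code R7.
Self-accelerating decomposition temperature 58.1 °C meets the Code R2 criterion (Self-Reactive), so the blowing-agent compound is Code R2.
Code R7 and Code R2 may not share an outer package.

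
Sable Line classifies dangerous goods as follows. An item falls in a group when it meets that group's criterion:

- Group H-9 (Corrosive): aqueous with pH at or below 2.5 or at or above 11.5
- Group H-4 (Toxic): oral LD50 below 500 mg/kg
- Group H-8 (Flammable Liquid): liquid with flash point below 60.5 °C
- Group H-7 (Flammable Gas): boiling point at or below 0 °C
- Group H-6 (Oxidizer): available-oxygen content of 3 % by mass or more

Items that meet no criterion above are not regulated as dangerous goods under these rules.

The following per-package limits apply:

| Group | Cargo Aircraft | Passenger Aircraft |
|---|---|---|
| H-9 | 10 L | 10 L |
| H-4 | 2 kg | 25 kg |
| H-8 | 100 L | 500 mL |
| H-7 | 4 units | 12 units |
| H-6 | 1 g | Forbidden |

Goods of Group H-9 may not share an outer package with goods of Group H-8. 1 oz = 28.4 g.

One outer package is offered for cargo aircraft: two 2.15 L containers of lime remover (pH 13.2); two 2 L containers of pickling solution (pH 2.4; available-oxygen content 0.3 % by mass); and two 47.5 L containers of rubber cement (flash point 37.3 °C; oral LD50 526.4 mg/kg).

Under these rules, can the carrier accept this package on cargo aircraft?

With pH 13.2 (≥ 11.5), the lime remover falls in Group H-9.
With pH 2.4 (≤ 2.5), the pickling solution falls in Group H-9.
Flash point 37.3 °C meets the Group H-8 criterion (Flammable Liquid), so the rubber cement is Group H-8.
Group H-9 net quantity: (two 2.15 L containers = 4.3 L) + (two 2 L containers = 4 L) = 8.3 L.
8.3 L is within the cargo aircraft limit of 10 L for Group H-9.
Group H-8 quantity: two 47.5 L containers = 95 L.
That is within the Group H-8 cargo aircraft limit of 100 L.
Group H-9 and Group H-8 may not share an outer package.

No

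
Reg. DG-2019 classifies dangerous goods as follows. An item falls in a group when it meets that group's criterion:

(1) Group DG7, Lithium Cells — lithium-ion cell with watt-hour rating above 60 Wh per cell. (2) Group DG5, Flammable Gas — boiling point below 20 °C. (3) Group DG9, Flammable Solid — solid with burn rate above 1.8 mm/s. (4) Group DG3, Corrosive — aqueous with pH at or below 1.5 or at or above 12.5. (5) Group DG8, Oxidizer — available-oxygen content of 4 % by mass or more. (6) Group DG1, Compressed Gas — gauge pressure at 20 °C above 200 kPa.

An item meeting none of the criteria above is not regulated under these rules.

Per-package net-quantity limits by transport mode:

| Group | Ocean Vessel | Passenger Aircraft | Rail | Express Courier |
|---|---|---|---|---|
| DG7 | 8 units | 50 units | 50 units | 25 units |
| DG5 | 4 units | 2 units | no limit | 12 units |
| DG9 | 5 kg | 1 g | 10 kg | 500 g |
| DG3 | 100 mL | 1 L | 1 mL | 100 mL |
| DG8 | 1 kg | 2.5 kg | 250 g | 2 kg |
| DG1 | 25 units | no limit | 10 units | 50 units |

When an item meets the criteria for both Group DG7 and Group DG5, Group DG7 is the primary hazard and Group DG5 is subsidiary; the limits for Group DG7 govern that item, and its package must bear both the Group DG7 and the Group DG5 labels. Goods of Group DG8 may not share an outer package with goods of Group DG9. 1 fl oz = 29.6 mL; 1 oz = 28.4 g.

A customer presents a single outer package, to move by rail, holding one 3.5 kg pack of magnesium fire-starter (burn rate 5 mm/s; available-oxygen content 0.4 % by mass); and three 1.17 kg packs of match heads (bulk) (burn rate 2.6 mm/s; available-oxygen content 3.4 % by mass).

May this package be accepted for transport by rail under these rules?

Yes

The magnesium fire-starter has burn rate 5 mm/s, which is > 1.8 mm/s, so it is Group DG9 (Flammable Solid).
Burn rate 2.6 mm/s meets the Group DG9 criterion (Flammable Solid), so the match heads (bulk) are Group DG9.
Total Group DG9: 3.5 kg + (three 1.17 kg packs = 3.51 kg) = 7.01 kg.
That is within the Group DG9 rail limit of 10 kg.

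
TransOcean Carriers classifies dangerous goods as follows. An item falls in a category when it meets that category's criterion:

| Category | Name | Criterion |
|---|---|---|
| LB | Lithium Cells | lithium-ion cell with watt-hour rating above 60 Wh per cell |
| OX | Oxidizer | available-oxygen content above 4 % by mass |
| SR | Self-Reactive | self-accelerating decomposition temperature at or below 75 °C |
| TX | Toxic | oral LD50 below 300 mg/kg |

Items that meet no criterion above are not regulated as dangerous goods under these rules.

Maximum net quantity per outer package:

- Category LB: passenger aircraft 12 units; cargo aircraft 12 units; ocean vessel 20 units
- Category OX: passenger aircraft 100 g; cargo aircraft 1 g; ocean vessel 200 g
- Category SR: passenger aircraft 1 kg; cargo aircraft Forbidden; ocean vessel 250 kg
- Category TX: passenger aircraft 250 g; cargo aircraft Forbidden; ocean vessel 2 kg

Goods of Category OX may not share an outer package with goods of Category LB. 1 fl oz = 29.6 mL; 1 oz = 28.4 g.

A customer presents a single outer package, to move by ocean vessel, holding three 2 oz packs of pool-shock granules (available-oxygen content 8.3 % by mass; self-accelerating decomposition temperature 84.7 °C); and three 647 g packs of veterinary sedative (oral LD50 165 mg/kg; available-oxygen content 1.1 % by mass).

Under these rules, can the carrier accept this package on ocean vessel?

The pool-shock granules have available-oxygen content 8.3 % by mass, which is > 4 % by mass, so they are Category OX (Oxidizer).
Oral LD50 165 mg/kg meets the Category TX criterion (Toxic), so the veterinary sedative is Category TX.
Category OX quantity: three 2 oz packs = 170.4 g.
That is within the Category OX ocean vessel limit of 200 g.
Category TX quantity: three 647 g packs = 1.941 kg.
1.941 kg ≤ 2 kg (ocean vessel limit, Category TX) — within limit.
The segregation rule (Category OX with Category LB) does not apply to Category OX with Category TX.
Every hazard category is within its ocean vessel limit and no segregation rule is violated.

Yes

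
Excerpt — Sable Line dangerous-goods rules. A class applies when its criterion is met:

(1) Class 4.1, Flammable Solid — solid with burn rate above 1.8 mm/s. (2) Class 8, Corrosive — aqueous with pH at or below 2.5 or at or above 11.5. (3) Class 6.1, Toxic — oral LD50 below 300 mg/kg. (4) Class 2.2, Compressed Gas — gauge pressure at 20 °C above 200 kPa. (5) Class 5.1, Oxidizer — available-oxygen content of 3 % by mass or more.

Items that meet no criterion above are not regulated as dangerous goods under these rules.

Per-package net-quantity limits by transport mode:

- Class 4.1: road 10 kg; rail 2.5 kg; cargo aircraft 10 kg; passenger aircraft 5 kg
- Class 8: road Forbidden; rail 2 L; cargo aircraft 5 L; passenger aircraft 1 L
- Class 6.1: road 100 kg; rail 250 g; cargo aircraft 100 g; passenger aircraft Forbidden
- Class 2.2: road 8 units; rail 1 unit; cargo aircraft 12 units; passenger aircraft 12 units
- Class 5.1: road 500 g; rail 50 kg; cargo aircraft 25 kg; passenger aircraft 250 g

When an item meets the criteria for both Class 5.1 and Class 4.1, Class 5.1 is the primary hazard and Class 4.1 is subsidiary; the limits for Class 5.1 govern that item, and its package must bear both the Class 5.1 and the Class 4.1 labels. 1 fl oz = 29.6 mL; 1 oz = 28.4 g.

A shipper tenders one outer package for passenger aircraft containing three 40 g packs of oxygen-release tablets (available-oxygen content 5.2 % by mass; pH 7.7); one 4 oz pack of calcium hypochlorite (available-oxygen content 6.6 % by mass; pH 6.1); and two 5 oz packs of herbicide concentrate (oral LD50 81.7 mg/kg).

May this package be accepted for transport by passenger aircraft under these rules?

No

With available-oxygen content 5.2 % by mass (≥ 3 % by mass), the oxygen-release tablets fall in Class 5.1.
Calcium hypochlorite: available-oxygen content 6.6 % by mass ≥ 3 % by mass → Class 5.1 (Oxidizer).
Herbicide concentrate: oral LD50 81.7 mg/kg < 300 mg/kg → Class 6.1 (Toxic).
Class 5.1 net quantity: (three 40 g packs = 120 g) + (one 4 oz pack = 113.6 g) = 233.6 g.
That is within the Class 5.1 passenger aircraft limit of 250 g.
Class 6.1 quantity: two 5 oz packs = 284 g.
Class 6.1 is Forbidden by passenger aircraft.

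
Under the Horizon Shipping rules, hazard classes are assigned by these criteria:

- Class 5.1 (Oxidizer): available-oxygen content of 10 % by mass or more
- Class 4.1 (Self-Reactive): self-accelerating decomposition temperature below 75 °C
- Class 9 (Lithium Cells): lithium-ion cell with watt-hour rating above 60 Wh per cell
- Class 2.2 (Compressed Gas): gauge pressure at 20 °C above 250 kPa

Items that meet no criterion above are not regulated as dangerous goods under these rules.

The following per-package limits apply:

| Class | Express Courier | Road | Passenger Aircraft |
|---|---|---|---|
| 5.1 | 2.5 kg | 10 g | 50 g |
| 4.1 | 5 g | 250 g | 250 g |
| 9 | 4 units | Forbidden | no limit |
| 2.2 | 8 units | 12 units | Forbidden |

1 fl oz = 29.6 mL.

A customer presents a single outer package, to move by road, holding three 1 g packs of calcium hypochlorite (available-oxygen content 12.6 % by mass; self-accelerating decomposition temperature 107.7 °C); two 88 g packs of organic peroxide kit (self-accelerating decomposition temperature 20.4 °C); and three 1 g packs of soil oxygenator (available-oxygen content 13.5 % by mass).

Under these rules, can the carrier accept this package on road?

Calcium hypochlorite: available-oxygen content 12.6 % by mass ≥ 10 % by mass → Class 5.1 (Oxidizer).
With self-accelerating decomposition temperature 20.4 °C (< 75 °C), the organic peroxide kit falls in Class 4.1.
Soil oxygenator: available-oxygen content 13.5 % by mass ≥ 10 % by mass → Class 5.1 (Oxidizer).
Total Class 5.1: (three 1 g packs = 3 g) + (three 1 g packs = 3 g) = 6 g.
That is within the Class 5.1 road limit of 10 g.
Class 4.1 quantity: two 88 g packs = 176 g.
176 g is within the road limit of 250 g for Class 4.1.
Every hazard class is within its road limit and no segregation rule is violated.

Yes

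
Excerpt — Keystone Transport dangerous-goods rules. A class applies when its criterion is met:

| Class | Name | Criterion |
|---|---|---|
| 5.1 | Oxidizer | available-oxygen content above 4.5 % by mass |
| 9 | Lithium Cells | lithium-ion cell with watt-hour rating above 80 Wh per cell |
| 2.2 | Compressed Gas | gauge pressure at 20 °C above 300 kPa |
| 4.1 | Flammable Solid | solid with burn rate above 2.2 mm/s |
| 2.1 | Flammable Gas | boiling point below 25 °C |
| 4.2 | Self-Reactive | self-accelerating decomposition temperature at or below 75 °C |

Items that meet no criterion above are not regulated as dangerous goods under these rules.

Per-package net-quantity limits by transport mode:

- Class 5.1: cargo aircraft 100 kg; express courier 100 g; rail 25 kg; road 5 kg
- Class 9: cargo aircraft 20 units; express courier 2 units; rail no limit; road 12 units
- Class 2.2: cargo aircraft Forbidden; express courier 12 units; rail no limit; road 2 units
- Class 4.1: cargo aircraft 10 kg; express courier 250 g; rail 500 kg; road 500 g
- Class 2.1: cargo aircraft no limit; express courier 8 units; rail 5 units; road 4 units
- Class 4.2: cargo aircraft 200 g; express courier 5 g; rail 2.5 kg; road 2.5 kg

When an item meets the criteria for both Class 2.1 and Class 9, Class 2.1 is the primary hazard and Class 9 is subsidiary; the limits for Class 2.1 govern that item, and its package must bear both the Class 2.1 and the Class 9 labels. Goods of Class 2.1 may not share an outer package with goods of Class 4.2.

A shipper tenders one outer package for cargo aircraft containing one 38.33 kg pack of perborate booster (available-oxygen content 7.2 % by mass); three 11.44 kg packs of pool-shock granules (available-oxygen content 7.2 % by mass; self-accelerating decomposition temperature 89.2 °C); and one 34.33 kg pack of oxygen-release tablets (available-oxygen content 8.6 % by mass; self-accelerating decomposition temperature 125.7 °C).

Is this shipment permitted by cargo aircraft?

Perborate booster: available-oxygen content 7.2 % by mass > 4.5 % by mass → Class 5.1 (Oxidizer).
With available-oxygen content 7.2 % by mass (> 4.5 % by mass), the pool-shock granules fall in Class 5.1.
With available-oxygen content 8.6 % by mass (> 4.5 % by mass), the oxygen-release tablets fall in Class 5.1.
Total Class 5.1: 38.33 kg + (three 11.44 kg packs = 34.32 kg) + 34.33 kg = 106.98 kg.
106.98 kg > 100 kg (cargo aircraft limit, Class 5.1) — over the limit.

No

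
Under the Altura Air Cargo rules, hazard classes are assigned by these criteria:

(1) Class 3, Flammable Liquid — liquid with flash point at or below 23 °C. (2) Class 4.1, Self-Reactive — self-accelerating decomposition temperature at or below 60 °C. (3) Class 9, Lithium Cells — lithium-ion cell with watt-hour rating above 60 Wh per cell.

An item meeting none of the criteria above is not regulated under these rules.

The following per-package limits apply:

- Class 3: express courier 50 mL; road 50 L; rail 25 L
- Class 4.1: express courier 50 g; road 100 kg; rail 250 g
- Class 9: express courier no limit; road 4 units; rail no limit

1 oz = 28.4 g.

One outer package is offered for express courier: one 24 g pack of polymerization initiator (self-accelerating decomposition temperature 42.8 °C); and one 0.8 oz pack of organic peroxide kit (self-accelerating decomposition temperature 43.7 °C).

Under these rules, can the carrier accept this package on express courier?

The polymerization initiator has self-accelerating decomposition temperature 42.8 °C, which is ≤ 60 °C, so it is Class 4.1 (Self-Reactive).
Self-accelerating decomposition temperature 43.7 °C meets the Class 4.1 criterion (Self-Reactive), so the organic peroxide kit is Class 4.1.
Total Class 4.1: 24 g + (one 0.8 oz pack = 22.72 g) = 46.72 g.
46.72 g is within the express courier limit of 50 g for Class 4.1.

Yes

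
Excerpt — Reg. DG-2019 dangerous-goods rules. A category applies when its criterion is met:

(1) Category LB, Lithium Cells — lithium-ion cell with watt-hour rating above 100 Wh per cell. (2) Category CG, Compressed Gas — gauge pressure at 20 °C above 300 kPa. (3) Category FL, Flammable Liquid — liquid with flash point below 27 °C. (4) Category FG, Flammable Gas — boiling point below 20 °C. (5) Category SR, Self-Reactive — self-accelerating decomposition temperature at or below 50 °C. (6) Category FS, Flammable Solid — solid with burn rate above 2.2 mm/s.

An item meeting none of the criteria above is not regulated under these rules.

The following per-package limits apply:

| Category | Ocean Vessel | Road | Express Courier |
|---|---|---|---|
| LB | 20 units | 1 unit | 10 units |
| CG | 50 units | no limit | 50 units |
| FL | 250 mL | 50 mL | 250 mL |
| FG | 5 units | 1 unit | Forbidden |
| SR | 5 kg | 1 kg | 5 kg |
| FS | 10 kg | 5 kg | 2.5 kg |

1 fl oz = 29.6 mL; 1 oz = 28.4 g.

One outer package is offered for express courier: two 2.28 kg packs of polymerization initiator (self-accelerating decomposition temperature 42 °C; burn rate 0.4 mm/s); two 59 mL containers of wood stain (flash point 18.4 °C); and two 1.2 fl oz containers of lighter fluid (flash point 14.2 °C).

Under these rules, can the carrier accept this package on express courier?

Yes

With self-accelerating decomposition temperature 42 °C (≤ 50 °C), the polymerization initiator falls in Category SR.
Wood stain: flash point 18.4 °C < 27 °C → Category FL (Flammable Liquid).
Lighter fluid: flash point 14.2 °C < 27 °C → Category FL (Flammable Liquid).
Category FL net quantity: (two 59 mL containers = 118 mL) + (two 1.2 fl oz containers = 71.04 mL) = 189.04 mL.
189.04 mL ≤ 250 mL (express courier limit, Category FL) — within limit.
Category SR quantity: two 2.28 kg packs = 4.56 kg.
4.56 kg is within the express courier limit of 5 kg for Category SR.
Every hazard category is within its express courier limit and no segregation rule is violated.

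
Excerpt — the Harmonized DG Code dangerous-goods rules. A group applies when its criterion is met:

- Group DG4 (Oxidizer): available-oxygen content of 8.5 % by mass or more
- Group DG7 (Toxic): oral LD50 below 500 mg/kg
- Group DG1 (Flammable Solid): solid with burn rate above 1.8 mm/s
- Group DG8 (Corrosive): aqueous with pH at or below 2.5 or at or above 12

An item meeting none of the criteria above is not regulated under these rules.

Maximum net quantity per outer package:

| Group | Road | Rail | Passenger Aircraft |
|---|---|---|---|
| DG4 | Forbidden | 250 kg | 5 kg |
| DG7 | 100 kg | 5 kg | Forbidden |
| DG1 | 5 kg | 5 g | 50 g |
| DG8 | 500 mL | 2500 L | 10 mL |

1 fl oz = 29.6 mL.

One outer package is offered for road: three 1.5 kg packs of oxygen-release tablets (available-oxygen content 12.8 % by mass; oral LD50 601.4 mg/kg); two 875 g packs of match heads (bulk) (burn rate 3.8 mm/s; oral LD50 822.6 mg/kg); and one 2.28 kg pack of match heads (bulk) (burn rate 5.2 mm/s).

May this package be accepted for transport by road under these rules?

No

The oxygen-release tablets have available-oxygen content 12.8 % by mass, which is ≥ 8.5 % by mass, so they are Group DG4 (Oxidizer).
Match heads (bulk): burn rate 3.8 mm/s > 1.8 mm/s → Group DG1 (Flammable Solid).
With burn rate 5.2 mm/s (> 1.8 mm/s), the match heads (bulk) fall in Group DG1.
Group DG4 quantity: three 1.5 kg packs = 4.5 kg.
By road, Group DG4 is Forbidden regardless of quantity.
Total Group DG1: (two 875 g packs = 1.75 kg) + 2.28 kg = 4.03 kg.
4.03 kg is within the road limit of 5 kg for Group DG1.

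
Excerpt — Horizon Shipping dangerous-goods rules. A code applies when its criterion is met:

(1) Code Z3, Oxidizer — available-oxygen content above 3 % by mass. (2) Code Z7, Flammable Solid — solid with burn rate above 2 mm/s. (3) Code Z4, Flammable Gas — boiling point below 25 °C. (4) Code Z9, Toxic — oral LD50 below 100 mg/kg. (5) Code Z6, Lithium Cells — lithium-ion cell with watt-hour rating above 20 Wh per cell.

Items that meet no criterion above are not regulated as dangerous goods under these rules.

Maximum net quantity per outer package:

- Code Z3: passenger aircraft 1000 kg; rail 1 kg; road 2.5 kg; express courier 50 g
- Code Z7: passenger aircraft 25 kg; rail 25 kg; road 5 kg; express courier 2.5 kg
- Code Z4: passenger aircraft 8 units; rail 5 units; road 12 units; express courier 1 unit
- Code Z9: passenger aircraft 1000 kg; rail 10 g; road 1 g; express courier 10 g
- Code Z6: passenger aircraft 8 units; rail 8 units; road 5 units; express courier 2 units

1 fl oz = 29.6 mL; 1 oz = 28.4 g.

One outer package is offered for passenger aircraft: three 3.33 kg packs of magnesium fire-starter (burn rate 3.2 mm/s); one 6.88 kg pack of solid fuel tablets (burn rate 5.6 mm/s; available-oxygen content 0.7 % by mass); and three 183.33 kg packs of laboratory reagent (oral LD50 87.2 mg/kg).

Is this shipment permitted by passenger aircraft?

Yes

With burn rate 3.2 mm/s (> 2 mm/s), the magnesium fire-starter falls in Code Z7.
With burn rate 5.6 mm/s (> 2 mm/s), the solid fuel tablets fall in Code Z7.
Oral LD50 87.2 mg/kg meets the Code Z9 criterion (Toxic), so the laboratory reagent is Code Z9.
Code Z7 net quantity: (three 3.33 kg packs = 9.99 kg) + 6.88 kg = 16.87 kg.
16.87 kg is within the passenger aircraft limit of 25 kg for Code Z7.
Code Z9 quantity: three 183.33 kg packs = 549.99 kg.
That is within the Code Z9 passenger aircraft limit of 1000 kg.
Every hazard code is within its passenger aircraft limit and no segregation rule is violated.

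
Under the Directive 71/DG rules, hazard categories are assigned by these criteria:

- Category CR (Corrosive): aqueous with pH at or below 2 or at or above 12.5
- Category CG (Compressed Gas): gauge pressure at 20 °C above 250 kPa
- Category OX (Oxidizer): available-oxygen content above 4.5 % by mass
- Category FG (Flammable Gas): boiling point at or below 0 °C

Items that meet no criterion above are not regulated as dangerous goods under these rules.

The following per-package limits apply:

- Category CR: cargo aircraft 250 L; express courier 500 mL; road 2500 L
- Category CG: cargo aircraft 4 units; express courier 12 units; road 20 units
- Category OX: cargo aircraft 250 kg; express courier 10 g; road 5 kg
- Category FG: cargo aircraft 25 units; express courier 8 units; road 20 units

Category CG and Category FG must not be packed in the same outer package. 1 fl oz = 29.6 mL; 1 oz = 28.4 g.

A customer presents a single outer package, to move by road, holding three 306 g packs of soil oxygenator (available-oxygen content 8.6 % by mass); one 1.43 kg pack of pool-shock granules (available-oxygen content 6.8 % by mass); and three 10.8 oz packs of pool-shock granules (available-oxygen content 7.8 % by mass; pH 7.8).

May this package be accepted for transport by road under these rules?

Yes

With available-oxygen content 8.6 % by mass (> 4.5 % by mass), the soil oxygenator falls in Category OX.
Pool-shock granules: available-oxygen content 6.8 % by mass > 4.5 % by mass → Category OX (Oxidizer).
The pool-shock granules have available-oxygen content 7.8 % by mass, which is > 4.5 % by mass, so they are Category OX (Oxidizer).
Category OX net quantity: (three 306 g packs = 918 g) + 1.43 kg + (three 10.8 oz packs = 920.16 g) = 3268.16 g.
3268.16 g ≤ 5 kg (road limit, Category OX) — within limit.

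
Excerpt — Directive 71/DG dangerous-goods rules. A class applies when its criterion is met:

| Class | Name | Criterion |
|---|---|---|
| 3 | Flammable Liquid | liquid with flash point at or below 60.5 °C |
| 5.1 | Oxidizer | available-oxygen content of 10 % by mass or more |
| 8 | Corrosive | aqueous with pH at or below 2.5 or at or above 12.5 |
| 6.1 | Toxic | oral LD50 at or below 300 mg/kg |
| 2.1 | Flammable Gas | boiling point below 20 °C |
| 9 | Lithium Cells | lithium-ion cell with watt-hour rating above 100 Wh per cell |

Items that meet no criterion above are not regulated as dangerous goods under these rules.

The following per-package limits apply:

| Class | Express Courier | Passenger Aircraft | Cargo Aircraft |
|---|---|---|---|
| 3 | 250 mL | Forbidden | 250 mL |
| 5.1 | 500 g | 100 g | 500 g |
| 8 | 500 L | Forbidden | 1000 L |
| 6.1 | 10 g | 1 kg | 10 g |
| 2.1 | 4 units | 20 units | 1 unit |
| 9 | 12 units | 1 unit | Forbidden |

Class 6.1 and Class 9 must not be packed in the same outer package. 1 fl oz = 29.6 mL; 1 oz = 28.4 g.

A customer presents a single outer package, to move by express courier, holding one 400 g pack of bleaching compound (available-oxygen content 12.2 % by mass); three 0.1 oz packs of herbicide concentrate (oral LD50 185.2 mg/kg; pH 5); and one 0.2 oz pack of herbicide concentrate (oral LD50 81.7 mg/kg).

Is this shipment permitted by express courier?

No

Bleaching compound: available-oxygen content 12.2 % by mass ≥ 10 % by mass → Class 5.1 (Oxidizer).
Herbicide concentrate: oral LD50 185.2 mg/kg ≤ 300 mg/kg → Class 6.1 (Toxic).
The herbicide concentrate has oral LD50 81.7 mg/kg, which is ≤ 300 mg/kg, so it is Class 6.1 (Toxic).
Total Class 6.1: (three 0.1 oz packs = 8.52 g) + (one 0.2 oz pack = 5.68 g) = 14.2 g.
That exceeds the Class 6.1 express courier limit of 10 g.
Class 5.1 quantity: 400 g.
400 g ≤ 500 g (express courier limit, Class 5.1) — within limit.
The segregation rule (Class 6.1 with Class 9) does not apply to Class 6.1 with Class 5.1.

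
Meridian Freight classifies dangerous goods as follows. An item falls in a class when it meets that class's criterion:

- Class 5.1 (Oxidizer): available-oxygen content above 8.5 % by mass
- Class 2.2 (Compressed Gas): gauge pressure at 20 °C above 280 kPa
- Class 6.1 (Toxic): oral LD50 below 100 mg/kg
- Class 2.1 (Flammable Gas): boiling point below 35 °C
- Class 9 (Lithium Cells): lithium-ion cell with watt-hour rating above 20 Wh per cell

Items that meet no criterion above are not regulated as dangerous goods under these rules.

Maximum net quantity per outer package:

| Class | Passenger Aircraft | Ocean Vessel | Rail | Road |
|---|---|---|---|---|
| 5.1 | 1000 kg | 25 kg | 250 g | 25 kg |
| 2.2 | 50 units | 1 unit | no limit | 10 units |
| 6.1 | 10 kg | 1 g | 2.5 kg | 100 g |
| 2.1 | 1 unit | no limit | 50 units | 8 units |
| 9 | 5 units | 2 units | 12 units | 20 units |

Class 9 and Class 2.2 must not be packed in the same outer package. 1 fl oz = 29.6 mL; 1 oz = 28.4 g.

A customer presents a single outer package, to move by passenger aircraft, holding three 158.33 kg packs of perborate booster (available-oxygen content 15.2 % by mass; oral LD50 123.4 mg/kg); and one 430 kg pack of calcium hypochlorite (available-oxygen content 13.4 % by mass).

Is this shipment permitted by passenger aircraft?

Yes

Available-oxygen content 15.2 % by mass meets the Class 5.1 criterion (Oxidizer), so the perborate booster is Class 5.1.
With available-oxygen content 13.4 % by mass (> 8.5 % by mass), the calcium hypochlorite falls in Class 5.1.
Class 5.1 net quantity: (three 158.33 kg packs = 474.99 kg) + 430 kg = 904.99 kg.
That is within the Class 5.1 passenger aircraft limit of 1000 kg.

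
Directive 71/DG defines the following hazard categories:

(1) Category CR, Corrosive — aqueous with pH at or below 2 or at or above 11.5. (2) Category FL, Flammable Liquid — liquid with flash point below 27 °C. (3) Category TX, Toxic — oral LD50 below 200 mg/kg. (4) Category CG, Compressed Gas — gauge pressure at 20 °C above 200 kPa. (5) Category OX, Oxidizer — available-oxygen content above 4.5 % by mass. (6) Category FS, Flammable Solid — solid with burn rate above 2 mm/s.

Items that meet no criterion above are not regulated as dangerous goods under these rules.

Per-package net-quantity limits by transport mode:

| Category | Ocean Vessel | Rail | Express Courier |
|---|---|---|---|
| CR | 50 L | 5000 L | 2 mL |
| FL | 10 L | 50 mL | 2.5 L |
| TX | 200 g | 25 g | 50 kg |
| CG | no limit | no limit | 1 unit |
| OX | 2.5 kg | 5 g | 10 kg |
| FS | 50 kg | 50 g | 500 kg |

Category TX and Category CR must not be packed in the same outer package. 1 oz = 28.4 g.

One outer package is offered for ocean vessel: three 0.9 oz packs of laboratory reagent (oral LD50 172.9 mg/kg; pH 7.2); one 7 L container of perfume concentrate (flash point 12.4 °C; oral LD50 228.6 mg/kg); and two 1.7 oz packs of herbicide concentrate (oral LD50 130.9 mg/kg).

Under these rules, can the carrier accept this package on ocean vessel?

The laboratory reagent has oral LD50 172.9 mg/kg, which is < 200 mg/kg, so it is Category TX (Toxic).
Flash point 12.4 °C meets the Category FL criterion (Flammable Liquid), so the perfume concentrate is Category FL.
Herbicide concentrate: oral LD50 130.9 mg/kg < 200 mg/kg → Category TX (Toxic).
Total Category TX: (three 0.9 oz packs = 76.68 g) + (two 1.7 oz packs = 96.56 g) = 173.24 g.
173.24 g is within the ocean vessel limit of 200 g for Category TX.
Category FL quantity: 7 L.
That is within the Category FL ocean vessel limit of 10 L.
The segregation rule (Category TX with Category CR) does not apply to Category TX with Category FL.
Every hazard category is within its ocean vessel limit and no segregation rule is violated.

Yes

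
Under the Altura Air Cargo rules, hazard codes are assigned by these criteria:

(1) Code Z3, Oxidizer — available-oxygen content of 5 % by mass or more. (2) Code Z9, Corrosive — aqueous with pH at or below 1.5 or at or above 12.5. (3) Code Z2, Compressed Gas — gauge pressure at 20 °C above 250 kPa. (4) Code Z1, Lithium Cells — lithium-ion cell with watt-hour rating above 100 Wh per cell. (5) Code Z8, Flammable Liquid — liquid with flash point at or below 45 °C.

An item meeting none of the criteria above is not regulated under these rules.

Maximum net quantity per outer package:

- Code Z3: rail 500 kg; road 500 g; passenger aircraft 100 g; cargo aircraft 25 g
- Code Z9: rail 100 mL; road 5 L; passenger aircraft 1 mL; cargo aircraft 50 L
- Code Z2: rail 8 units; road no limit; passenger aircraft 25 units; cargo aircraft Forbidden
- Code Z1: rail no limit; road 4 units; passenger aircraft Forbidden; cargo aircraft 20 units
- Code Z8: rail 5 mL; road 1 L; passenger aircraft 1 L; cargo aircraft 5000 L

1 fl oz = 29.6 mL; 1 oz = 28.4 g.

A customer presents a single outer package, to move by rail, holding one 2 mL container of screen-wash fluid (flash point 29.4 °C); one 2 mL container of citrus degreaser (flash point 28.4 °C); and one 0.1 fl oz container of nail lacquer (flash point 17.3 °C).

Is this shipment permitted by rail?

Screen-wash fluid: flash point 29.4 °C ≤ 45 °C → Code Z8 (Flammable Liquid).
The citrus degreaser has flash point 28.4 °C, which is ≤ 45 °C, so it is Code Z8 (Flammable Liquid).
Flash point 17.3 °C meets the Code Z8 criterion (Flammable Liquid), so the nail lacquer is Code Z8.
Code Z8 net quantity: 2 mL + 2 mL + (one 0.1 fl oz container = 2.96 mL) = 6.96 mL.
6.96 mL > 5 mL (rail limit, Code Z8) — over the limit.

No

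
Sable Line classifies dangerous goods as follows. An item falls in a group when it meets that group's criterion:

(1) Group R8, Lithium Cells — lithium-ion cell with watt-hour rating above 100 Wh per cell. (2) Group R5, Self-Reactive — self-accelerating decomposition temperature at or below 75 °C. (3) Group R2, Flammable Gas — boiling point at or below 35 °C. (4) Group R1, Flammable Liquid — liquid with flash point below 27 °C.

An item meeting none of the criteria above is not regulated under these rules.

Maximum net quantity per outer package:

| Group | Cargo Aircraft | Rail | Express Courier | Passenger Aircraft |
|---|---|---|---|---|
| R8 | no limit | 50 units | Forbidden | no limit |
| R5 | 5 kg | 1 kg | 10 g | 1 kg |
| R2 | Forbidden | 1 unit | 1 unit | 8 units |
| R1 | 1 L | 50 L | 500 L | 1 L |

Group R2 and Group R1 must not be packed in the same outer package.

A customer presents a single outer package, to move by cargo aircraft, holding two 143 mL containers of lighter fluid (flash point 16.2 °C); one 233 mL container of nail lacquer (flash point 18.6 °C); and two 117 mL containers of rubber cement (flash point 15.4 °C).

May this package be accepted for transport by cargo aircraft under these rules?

Yes

The lighter fluid has flash point 16.2 °C, which is < 27 °C, so it is Group R1 (Flammable Liquid).
Flash point 18.6 °C meets the Group R1 criterion (Flammable Liquid), so the nail lacquer is Group R1.
Rubber cement: flash point 15.4 °C < 27 °C → Group R1 (Flammable Liquid).
Group R1 net quantity: (two 143 mL containers = 286 mL) + 233 mL + (two 117 mL containers = 234 mL) = 753 mL.
753 mL is within the cargo aircraft limit of 1 L for Group R1.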